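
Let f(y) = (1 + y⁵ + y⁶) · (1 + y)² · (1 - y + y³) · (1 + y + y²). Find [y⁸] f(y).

(1 + y⁵ + y⁶) has coefficients 1,0,0,0,0,1,1 for degrees 0…6.
(1 + y)² has coefficients 1,2,1,0,0,0,0,0,0 for degrees 0…8.
Multiplying by (1 - y + y³) gives running coefficients 1,1,-1,0,2,1,0,0,0 for degrees 0…8.
Finally multiplying by (1 + y + y²), the product of all factors after the first has coefficients 1,2,1,0,1,3,3,1,0 for degrees 0…8.
[y⁸] = 1·0 + 1·0 + 1·1 = 1.

1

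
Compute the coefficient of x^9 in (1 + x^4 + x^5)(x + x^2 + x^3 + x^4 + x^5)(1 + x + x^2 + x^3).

(1 + x^4 + x^5) has coefficients 1,0,0,0,1,1 for degrees 0…5.
(x + x^2 + x^3 + x^4 + x^5) has coefficients 0,1,1,1,1,1,0,0,0,0 for degrees 0…9.
Finally multiplying by (1 + x + x^2 + x^3), the product of all factors after the first has coefficients 0,1,2,3,4,4,3,2,1,0 for degrees 0…9.
[x^9] = 1·0 + 1·4 + 1·4 = 8.

8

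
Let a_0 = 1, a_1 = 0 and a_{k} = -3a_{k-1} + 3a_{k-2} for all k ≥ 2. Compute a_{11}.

The ordinary generating function has denominator 1 + 3x - 3x^2.
Iterating the recurrence: a_0,…,a_{11} = 1, 0, 3, -9, 36, -135, 513, -1944, 7371, -27945, 105948, -401679.

-401679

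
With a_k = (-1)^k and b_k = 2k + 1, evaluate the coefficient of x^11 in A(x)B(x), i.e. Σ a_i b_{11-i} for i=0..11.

12

Write out a_i and b_{11-i} for i = 0,…,11 and sum the products.
Σ = 1·23 − 1·21 + 1·19 − 1·17 + 1·15 − 1·13 + 1·11 − 1·9 + 1·7 − 1·5 + 1·3 − 1·1 = 12.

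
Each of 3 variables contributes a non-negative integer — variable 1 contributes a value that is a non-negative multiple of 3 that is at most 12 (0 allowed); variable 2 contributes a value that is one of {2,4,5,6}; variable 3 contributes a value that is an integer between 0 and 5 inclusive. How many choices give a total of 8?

The generating function for the choices is (1 + q^3 + q^6 + q^9 + q^12)·(q^2 + q^4 + q^5 + q^6)·(1 + q + q^2 + q^3 + q^4 + q^5); the count is [q^8].
(1 + q^3 + q^6 + q^9 + q^12) has coefficients 1,0,0,1,0,0,1,0,0 for degrees 0…8.
(q^2 + q^4 + q^5 + q^6) has coefficients 0,0,1,0,1,1,1,0,0 for degrees 0…8.
Finally multiplying by (1 + q + q^2 + q^3 + q^4 + q^5), the product of all factors after the first has coefficients 0,0,1,1,2,3,4,4,3 for degrees 0…8.
[q^8] = 1·3 + 1·3 + 1·1 = 7.

7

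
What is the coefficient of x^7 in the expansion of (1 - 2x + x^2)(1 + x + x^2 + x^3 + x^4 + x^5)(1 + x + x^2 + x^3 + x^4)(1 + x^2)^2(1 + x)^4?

-8

(1 - 2x + x^2) has coefficients 1,-2,1 for degrees 0…2.
(1 + x + x^2 + x^3 + x^4 + x^5) has coefficients 1,1,1,1,1,1,0,0 for degrees 0…7.
Multiplying by (1 + x + x^2 + x^3 + x^4) gives running coefficients 1,2,3,4,5,5,4,3 for degrees 0…7.
Multiplying by (1 + x^2)^2 gives running coefficients 1,2,5,8,12,15,17,17 for degrees 0…7.
Finally multiplying by (1 + x)^4, the product of all factors after the first has coefficients 1,6,19,44,83,133,186,231 for degrees 0…7.
[x^7] = 1·231 − 2·186 + 1·133 = -8.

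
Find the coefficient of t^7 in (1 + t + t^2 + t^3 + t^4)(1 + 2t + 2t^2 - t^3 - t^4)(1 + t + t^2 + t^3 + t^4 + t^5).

(1 + t + t^2 + t^3 + t^4) has coefficients 1,1,1,1,1 for degrees 0…4.
(1 + 2t + 2t^2 - t^3 - t^4) has coefficients 1,2,2,-1,-1,0,0,0 for degrees 0…7.
Finally multiplying by (1 + t + t^2 + t^3 + t^4 + t^5), the product of all factors after the first has coefficients 1,3,5,4,3,3,2,0 for degrees 0…7.
[t^7] = 1·0 + 1·2 + 1·3 + 1·3 + 1·4 = 12.

12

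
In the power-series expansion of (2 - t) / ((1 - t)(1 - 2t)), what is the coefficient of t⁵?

Partial fractions give a closed form: a_n = (-1)·1^n + (3)·2^n.
At n = 5: a_5 = 95.

95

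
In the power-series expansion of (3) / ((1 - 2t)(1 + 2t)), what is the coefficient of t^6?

192

The denominator gives the recurrence a_n = 4a_(n−2) for n ≥ 2; the numerator fixes a_0 = 3, a_1 = 0.
Iterating: 3, 0, 12, 0, 48, 0, 192, so a_6 = 192.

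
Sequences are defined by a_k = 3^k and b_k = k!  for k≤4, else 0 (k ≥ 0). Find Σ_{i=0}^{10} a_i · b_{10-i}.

The convolution is the x^10 coefficient of A(x)B(x).
Σ = 1·0 + 3·0 + 9·0 + 27·0 + 81·0 + 243·0 + 729·24 + 2187·6 + 6561·2 + 19683·1 + 59049·1 = 122472.

122472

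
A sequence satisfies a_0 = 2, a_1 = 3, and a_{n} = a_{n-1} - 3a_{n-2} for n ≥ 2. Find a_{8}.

-183

The ordinary generating function has denominator 1 - q + 3q^2.
Iterating the recurrence: a_0,…,a_{8} = 2, 3, -3, -12, -3, 33, 42, -57, -183.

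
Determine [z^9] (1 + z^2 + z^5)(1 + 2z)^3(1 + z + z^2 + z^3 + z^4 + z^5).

(1 + z^2 + z^5) has coefficients 1,0,1,0,0,1 for degrees 0…5.
(1 + 2z)^3 has coefficients 1,6,12,8,0,0,0,0,0,0 for degrees 0…9.
Finally multiplying by (1 + z + z^2 + z^3 + z^4 + z^5), the product of all factors after the first has coefficients 1,7,19,27,27,27,26,20,8,0 for degrees 0…9.
[z^9] = 1·0 + 1·20 + 1·27 = 47.

47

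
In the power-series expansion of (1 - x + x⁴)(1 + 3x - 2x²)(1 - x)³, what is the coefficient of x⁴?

(1 - x + x⁴) has coefficients 1,-1,0,0,1 for degrees 0…4.
(1 + 3x - 2x²) has coefficients 1,3,-2,0,0 for degrees 0…4.
Finally multiplying by (1 - x)³, the product of all factors after the first has coefficients 1,0,-8,14,-9 for degrees 0…4.
[x⁴] = 1·(-9) − 1·14 + 1·1 = -22.

-22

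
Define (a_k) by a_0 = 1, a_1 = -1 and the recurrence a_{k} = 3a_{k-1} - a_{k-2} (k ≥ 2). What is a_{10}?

The ordinary generating function has denominator 1 - 3q + q^2.
Iterating the recurrence: a_0,…,a_{10} = 1, -1, -4, -11, -29, -76, -199, -521, -1364, -3571, -9349.

-9349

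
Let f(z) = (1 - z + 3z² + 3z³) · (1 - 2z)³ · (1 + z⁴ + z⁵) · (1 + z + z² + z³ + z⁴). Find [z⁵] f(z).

12

(1 - z + 3z² + 3z³) has coefficients 1,-1,3,3 for degrees 0…3.
(1 - 2z)³ has coefficients 1,-6,12,-8,0,0 for degrees 0…5.
Multiplying by (1 + z⁴ + z⁵) gives running coefficients 1,-6,12,-8,1,-5 for degrees 0…5.
Finally multiplying by (1 + z + z² + z³ + z⁴), the product of all factors after the first has coefficients 1,-5,7,-1,0,-6 for degrees 0…5.
[z⁵] = 1·(-6) − 1·0 + 3·(-1) + 3·7 = 12.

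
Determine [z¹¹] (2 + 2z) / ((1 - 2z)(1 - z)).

Partial fractions give a closed form: a_n = (6)·2^n + (-4)·1^n.
At n = 11: a_11 = 12284.

12284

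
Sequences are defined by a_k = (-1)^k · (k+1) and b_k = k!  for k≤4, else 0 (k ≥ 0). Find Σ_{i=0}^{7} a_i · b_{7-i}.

-79

The convolution is the x^7 coefficient of A(x)B(x).
Σ = 1·0 − 2·0 + 3·0 − 4·24 + 5·6 − 6·2 + 7·1 − 8·1 = -79.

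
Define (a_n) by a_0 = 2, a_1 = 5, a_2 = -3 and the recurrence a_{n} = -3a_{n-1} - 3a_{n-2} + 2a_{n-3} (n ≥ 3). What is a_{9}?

1078

The ordinary generating function has denominator 1 + 3y + 3y^2 - 2y^3.
Iterating the recurrence: a_0,…,a_{9} = 2, 5, -3, -2, 25, -75, 146, -163, -99, 1078.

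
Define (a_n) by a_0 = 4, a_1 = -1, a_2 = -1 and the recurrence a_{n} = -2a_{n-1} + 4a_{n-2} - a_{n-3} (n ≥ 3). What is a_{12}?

164404

The ordinary generating function has denominator 1 + 2q - 4q^2 + q^3.
Iterating the recurrence: a_0,…,a_{12} = 4, -1, -1, -6, 9, -41, 124, -421, 1379, -4566, 15069, -49781, 164404.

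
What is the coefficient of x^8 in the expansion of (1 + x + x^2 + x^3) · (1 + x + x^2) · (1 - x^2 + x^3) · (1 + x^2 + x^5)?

4

(1 + x + x^2 + x^3) has coefficients 1,1,1,1 for degrees 0…3.
(1 + x + x^2) has coefficients 1,1,1,0,0,0,0,0,0 for degrees 0…8.
Multiplying by (1 - x^2 + x^3) gives running coefficients 1,1,0,0,0,1,0,0,0 for degrees 0…8.
Finally multiplying by (1 + x^2 + x^5), the product of all factors after the first has coefficients 1,1,1,1,0,2,1,1,0 for degrees 0…8.
[x^8] = 1·0 + 1·1 + 1·1 + 1·2 = 4.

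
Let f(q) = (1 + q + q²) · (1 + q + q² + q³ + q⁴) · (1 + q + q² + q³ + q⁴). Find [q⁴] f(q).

12

(1 + q + q²) has coefficients 1,1,1 for degrees 0…2.
(1 + q + q² + q³ + q⁴) has coefficients 1,1,1,1,1 for degrees 0…4.
Finally multiplying by (1 + q + q² + q³ + q⁴), the product of all factors after the first has coefficients 1,2,3,4,5 for degrees 0…4.
[q⁴] = 1·5 + 1·4 + 1·3 = 12.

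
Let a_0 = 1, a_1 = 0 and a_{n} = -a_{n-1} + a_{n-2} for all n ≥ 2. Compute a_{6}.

The ordinary generating function has denominator 1 + z - z^2.
Iterating the recurrence: a_0,…,a_{6} = 1, 0, 1, -1, 2, -3, 5.

5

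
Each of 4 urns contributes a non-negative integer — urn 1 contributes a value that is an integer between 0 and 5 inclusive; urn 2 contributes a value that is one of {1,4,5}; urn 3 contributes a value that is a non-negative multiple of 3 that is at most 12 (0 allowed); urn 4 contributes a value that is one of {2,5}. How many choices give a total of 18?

11

The generating function for the choices is (1 + t + t^2 + t^3 + t^4 + t^5)·(t + t^4 + t^5)·(1 + t^3 + t^6 + t^9 + t^12)·(t^2 + t^5); the count is [t^18].
(1 + t + t^2 + t^3 + t^4 + t^5) has coefficients 1,1,1,1,1,1 for degrees 0…5.
(t + t^4 + t^5) has coefficients 0,1,0,0,1,1,0,0,0,0,0,0,0,0,0,0,0,0,0 for degrees 0…18.
Multiplying by (1 + t^3 + t^6 + t^9 + t^12) gives running coefficients 0,1,0,0,2,1,0,2,1,0,2,1,0,2,1,0,1,1,0 for degrees 0…18.
Finally multiplying by (t^2 + t^5), the product of all factors after the first has coefficients 0,0,0,1,0,0,3,1,0,4,2,0,4,2,0,4,2,0,3 for degrees 0…18.
[t^18] = 1·3 + 1·0 + 1·2 + 1·4 + 1·0 + 1·2 = 11.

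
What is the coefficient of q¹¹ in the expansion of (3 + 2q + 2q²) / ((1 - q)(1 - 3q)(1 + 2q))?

618648

The denominator gives the recurrence a_n = 2a_(n−1) + 5a_(n−2) − 6a_(n−3) for n ≥ 3; the numerator fixes a_0 = 3, a_1 = 8, a_2 = 33.
Iterating: 3, 8, 33, 88, 293, 828, 2593, 7568, 23133, 68548, 207353, 618648, so a_11 = 618648.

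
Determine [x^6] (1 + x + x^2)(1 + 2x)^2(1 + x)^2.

(1 + x + x^2) has coefficients 1,1,1 for degrees 0…2.
(1 + 2x)^2 has coefficients 1,4,4,0,0,0,0 for degrees 0…6.
Finally multiplying by (1 + x)^2, the product of all factors after the first has coefficients 1,6,13,12,4,0,0 for degrees 0…6.
[x^6] = 1·0 + 1·0 + 1·4 = 4.

4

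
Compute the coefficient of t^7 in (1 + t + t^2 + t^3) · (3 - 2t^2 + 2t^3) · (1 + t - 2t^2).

2

(1 + t + t^2 + t^3) has coefficients 1,1,1,1 for degrees 0…3.
(3 - 2t^2 + 2t^3) has coefficients 3,0,-2,2,0,0,0,0 for degrees 0…7.
Finally multiplying by (1 + t - 2t^2), the product of all factors after the first has coefficients 3,3,-8,0,6,-4,0,0 for degrees 0…7.
[t^7] = 1·0 + 1·0 + 1·(-4) + 1·6 = 2.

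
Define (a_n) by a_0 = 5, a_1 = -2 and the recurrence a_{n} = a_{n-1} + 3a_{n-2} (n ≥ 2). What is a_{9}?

The ordinary generating function has denominator 1 - q - 3q^2.
Iterating the recurrence: a_0,…,a_{9} = 5, -2, 13, 7, 46, 67, 205, 406, 1021, 2239.

2239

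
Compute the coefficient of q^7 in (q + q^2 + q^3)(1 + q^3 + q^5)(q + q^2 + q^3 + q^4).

(q + q^2 + q^3) has coefficients 0,1,1,1 for degrees 0…3.
(1 + q^3 + q^5) has coefficients 1,0,0,1,0,1,0,0 for degrees 0…7.
Finally multiplying by (q + q^2 + q^3 + q^4), the product of all factors after the first has coefficients 0,1,1,1,2,1,2,2 for degrees 0…7.
[q^7] = 1·2 + 1·1 + 1·2 = 5.

5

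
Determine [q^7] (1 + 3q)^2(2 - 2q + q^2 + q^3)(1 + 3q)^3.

(1 + 3q)^2 has coefficients 1,6,9 for degrees 0…2.
(2 - 2q + q^2 + q^3) has coefficients 2,-2,1,1,0,0,0,0 for degrees 0…7.
Finally multiplying by (1 + 3q)^3, the product of all factors after the first has coefficients 2,16,37,10,-18,54,27,0 for degrees 0…7.
[q^7] = 1·0 + 6·27 + 9·54 = 648.

648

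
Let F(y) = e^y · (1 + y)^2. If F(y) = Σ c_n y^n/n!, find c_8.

73

The EGF product rule gives c_8 = Σ_{k_1+k_2=8} C(8; k_1,k_2) · ∏ g_i(k_i), where e^y gives (1)^k; (1+y)^2 gives the falling factorial (2)_k.
g_1(k) for k = 0…8: 1, 1, 1, 1, 1, 1, 1, 1, 1.
g_2(k) for k = 0…8: 1, 2, 2, 0, 0, 0, 0, 0, 0.
c_8 = Σ_k C(8,k)·g_1(k)·g_2(8−k) = 28·1·2 + 8·1·2 + 1·1·1 = 56 + 16 + 1 = 73.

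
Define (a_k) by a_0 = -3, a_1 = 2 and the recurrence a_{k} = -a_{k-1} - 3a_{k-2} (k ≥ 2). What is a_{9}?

167

The ordinary generating function has denominator 1 + t + 3t^2.
Iterating the recurrence: a_0,…,a_{9} = -3, 2, 7, -13, -8, 47, -23, -118, 187, 167.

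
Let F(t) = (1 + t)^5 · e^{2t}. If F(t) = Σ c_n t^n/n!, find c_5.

5752

The EGF product rule gives c_5 = Σ_{k_1+k_2=5} C(5; k_1,k_2) · ∏ g_i(k_i), where (1+t)^5 gives the falling factorial (5)_k; e^{2t} gives (2)^k.
g_1(k) for k = 0…5: 1, 5, 20, 60, 120, 120.
g_2(k) for k = 0…5: 1, 2, 4, 8, 16, 32.
c_5 = Σ_k C(5,k)·g_1(k)·g_2(5−k) = 1·1·32 + 5·5·16 + 10·20·8 + 10·60·4 + 5·120·2 + 1·120·1 = 32 + 400 + 1600 + 2400 + 1200 + 120 = 5752.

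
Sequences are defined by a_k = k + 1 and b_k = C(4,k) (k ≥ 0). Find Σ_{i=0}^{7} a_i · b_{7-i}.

This is [x^7] in the product of the two ordinary generating functions.
Σ = 1·0 + 2·0 + 3·0 + 4·1 + 5·4 + 6·6 + 7·4 + 8·1 = 96.

96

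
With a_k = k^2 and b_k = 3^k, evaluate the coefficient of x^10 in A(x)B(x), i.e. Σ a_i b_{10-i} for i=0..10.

Write out a_i and b_{10-i} for i = 0,…,10 and sum the products.
Σ = 0·59049 + 1·19683 + 4·6561 + 9·2187 + 16·729 + 25·243 + 36·81 + 49·27 + 64·9 + 81·3 + 100·1 = 88507.

88507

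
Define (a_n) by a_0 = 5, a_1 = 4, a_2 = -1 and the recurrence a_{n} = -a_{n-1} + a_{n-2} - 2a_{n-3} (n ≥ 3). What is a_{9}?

The ordinary generating function has denominator 1 + y - y^2 + 2y^3.
Iterating the recurrence: a_0,…,a_{9} = 5, 4, -1, -5, -4, 1, 5, 4, -1, -5.

-5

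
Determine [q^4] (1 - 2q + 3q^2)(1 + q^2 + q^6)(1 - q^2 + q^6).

-1

(1 - 2q + 3q^2) has coefficients 1,-2,3 for degrees 0…2.
(1 + q^2 + q^6) has coefficients 1,0,1,0,0 for degrees 0…4.
Finally multiplying by (1 - q^2 + q^6), the product of all factors after the first has coefficients 1,0,0,0,-1 for degrees 0…4.
[q^4] = 1·(-1) − 2·0 + 3·0 = -1.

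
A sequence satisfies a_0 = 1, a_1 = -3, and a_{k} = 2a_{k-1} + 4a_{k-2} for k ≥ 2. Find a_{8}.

The ordinary generating function has denominator 1 - 2z - 4z^2.
Iterating the recurrence: a_0,…,a_{8} = 1, -3, -2, -16, -40, -144, -448, -1472, -4736.

-4736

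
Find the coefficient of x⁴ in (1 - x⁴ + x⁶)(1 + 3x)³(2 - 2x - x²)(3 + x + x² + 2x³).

-191

(1 - x⁴ + x⁶) has coefficients 1,0,0,0,-1 for degrees 0…4.
(1 + 3x)³ has coefficients 1,9,27,27,0 for degrees 0…4.
Multiplying by (2 - 2x - x²) gives running coefficients 2,16,35,-9,-81 for degrees 0…4.
Finally multiplying by (3 + x + x² + 2x³), the product of all factors after the first has coefficients 6,50,123,28,-185 for degrees 0…4.
[x⁴] = 1·(-185) − 1·6 = -191.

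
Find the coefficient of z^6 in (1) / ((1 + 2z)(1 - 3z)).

The denominator gives the recurrence a_n = a_(n−1) + 6a_(n−2) for n ≥ 2; the numerator fixes a_0 = 1, a_1 = 1.
Iterating: 1, 1, 7, 13, 55, 133, 463, so a_6 = 463.

463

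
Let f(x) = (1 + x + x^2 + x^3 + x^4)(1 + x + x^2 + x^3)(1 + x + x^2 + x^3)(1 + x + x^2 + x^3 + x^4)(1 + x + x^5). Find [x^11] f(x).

109

(1 + x + x^2 + x^3 + x^4) has coefficients 1,1,1,1,1 for degrees 0…4.
(1 + x + x^2 + x^3) has coefficients 1,1,1,1,0,0,0,0,0,0,0,0 for degrees 0…11.
Multiplying by (1 + x + x^2 + x^3) gives running coefficients 1,2,3,4,3,2,1,0,0,0,0,0 for degrees 0…11.
Multiplying by (1 + x + x^2 + x^3 + x^4) gives running coefficients 1,3,6,10,13,14,13,10,6,3,1,0 for degrees 0…11.
Finally multiplying by (1 + x + x^5), the product of all factors after the first has coefficients 1,4,9,16,23,28,30,29,26,22,18,14 for degrees 0…11.
[x^11] = 1·14 + 1·18 + 1·22 + 1·26 + 1·29 = 109.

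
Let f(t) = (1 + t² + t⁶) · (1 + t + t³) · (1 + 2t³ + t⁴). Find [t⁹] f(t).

(1 + t² + t⁶) has coefficients 1,0,1,0,0,0,1 for degrees 0…6.
(1 + t + t³) has coefficients 1,1,0,1,0,0,0,0,0,0 for degrees 0…9.
Finally multiplying by (1 + 2t³ + t⁴), the product of all factors after the first has coefficients 1,1,0,3,3,1,2,1,0,0 for degrees 0…9.
[t⁹] = 1·0 + 1·1 + 1·3 = 4.

4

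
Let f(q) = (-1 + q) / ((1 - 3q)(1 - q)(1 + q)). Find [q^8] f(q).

The denominator gives the recurrence a_n = 3a_(n−1) + a_(n−2) − 3a_(n−3) for n ≥ 3; the numerator fixes a_0 = -1, a_1 = -2, a_2 = -7.
Iterating: -1, -2, -7, -20, -61, -182, -547, -1640, -4921, so a_8 = -4921.

-4921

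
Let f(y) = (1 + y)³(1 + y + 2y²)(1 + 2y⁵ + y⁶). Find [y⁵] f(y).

4

(1 + y)³ has coefficients 1,3,3,1 for degrees 0…3.
(1 + y + 2y²) has coefficients 1,1,2,0,0,0 for degrees 0…5.
Finally multiplying by (1 + 2y⁵ + y⁶), the product of all factors after the first has coefficients 1,1,2,0,0,2 for degrees 0…5.
[y⁵] = 1·2 + 3·0 + 3·0 + 1·2 = 4.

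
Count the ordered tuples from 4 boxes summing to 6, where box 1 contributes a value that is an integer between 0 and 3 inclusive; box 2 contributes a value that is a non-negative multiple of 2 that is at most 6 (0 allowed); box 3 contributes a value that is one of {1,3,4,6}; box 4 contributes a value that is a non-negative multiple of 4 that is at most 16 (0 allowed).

The generating function for the choices is (1 + q + q^2 + q^3)·(1 + q^2 + q^4 + q^6)·(q + q^3 + q^4 + q^6)·(1 + q^4 + q^8 + q^12 + q^16); the count is [q^6].
(1 + q + q^2 + q^3) has coefficients 1,1,1,1 for degrees 0…3.
(1 + q^2 + q^4 + q^6) has coefficients 1,0,1,0,1,0,1 for degrees 0…6.
Multiplying by (q + q^3 + q^4 + q^6) gives running coefficients 0,1,0,2,1,2,2 for degrees 0…6.
Finally multiplying by (1 + q^4 + q^8 + q^12 + q^16), the product of all factors after the first has coefficients 0,1,0,2,1,3,2 for degrees 0…6.
[q^6] = 1·2 + 1·3 + 1·1 + 1·2 = 8.

8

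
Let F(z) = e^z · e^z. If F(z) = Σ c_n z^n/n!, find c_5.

32

The EGF product rule gives c_5 = Σ_{k_1+k_2=5} C(5; k_1,k_2) · ∏ g_i(k_i), where e^z gives (1)^k; e^z gives (1)^k.
g_1(k) for k = 0…5: 1, 1, 1, 1, 1, 1.
g_2(k) for k = 0…5: 1, 1, 1, 1, 1, 1.
c_5 = Σ_k C(5,k)·g_1(k)·g_2(5−k) = 1·1·1 + 5·1·1 + 10·1·1 + 10·1·1 + 5·1·1 + 1·1·1 = 1 + 5 + 10 + 10 + 5 + 1 = 32.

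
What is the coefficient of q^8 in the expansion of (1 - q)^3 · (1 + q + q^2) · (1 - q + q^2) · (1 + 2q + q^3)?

-6

(1 - q)^3 has coefficients 1,-3,3,-1 for degrees 0…3.
(1 + q + q^2) has coefficients 1,1,1,0,0,0,0,0,0 for degrees 0…8.
Multiplying by (1 - q + q^2) gives running coefficients 1,0,1,0,1,0,0,0,0 for degrees 0…8.
Finally multiplying by (1 + 2q + q^3), the product of all factors after the first has coefficients 1,2,1,3,1,3,0,1,0 for degrees 0…8.
[q^8] = 1·0 − 3·1 + 3·0 − 1·3 = -6.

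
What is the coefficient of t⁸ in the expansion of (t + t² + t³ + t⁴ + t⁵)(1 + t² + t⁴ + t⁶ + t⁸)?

(t + t² + t³ + t⁴ + t⁵) has coefficients 0,1,1,1,1,1 for degrees 0…5.
(1 + t² + t⁴ + t⁶ + t⁸) has coefficients 1,0,1,0,1,0,1,0,1 for degrees 0…8.
[t⁸] = 1·0 + 1·1 + 1·0 + 1·1 + 1·0 = 2.

2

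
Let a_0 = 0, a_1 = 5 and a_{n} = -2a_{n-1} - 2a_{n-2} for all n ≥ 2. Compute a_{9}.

80

The ordinary generating function has denominator 1 + 2y + 2y^2.
Iterating the recurrence: a_0,…,a_{9} = 0, 5, -10, 10, 0, -20, 40, -40, 0, 80.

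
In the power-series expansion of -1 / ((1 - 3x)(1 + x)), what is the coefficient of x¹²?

Partial fractions give a closed form: a_n = (-3/4)·3^n + (-1/4)·(-1)^n.
At n = 12: a_12 = -398581.

-398581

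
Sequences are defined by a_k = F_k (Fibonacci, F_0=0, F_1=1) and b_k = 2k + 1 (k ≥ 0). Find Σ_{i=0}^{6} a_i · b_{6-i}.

Write out a_i and b_{6-i} for i = 0,…,6 and sum the products.
Σ = 0·13 + 1·11 + 1·9 + 2·7 + 3·5 + 5·3 + 8·1 = 72.

72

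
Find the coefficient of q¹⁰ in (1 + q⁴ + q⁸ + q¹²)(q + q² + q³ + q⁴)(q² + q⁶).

2

(1 + q⁴ + q⁸ + q¹²) has coefficients 1,0,0,0,1,0,0,0,1,0,0 for degrees 0…10.
(q + q² + q³ + q⁴) has coefficients 0,1,1,1,1,0,0,0,0,0,0 for degrees 0…10.
Finally multiplying by (q² + q⁶), the product of all factors after the first has coefficients 0,0,0,1,1,1,1,1,1,1,1 for degrees 0…10.
[q¹⁰] = 1·1 + 1·1 + 1·0 = 2.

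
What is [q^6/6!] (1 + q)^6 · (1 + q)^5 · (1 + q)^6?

The EGF product rule gives c_6 = Σ_{k_1+k_2+k_3=6} C(6; k_1,k_2,k_3) · ∏ g_i(k_i), where (1+q)^6 gives the falling factorial (6)_k; (1+q)^5 gives the falling factorial (5)_k; (1+q)^6 gives the falling factorial (6)_k.
g_1(k) for k = 0…6: 1, 6, 30, 120, 360, 720, 720.
g_2(k) for k = 0…6: 1, 5, 20, 60, 120, 120, 0.
g_3(k) for k = 0…6: 1, 6, 30, 120, 360, 720, 720.
First combine the last two factors: h(k) = Σ_j C(k,j)·g_2(j)·g_3(k−j) for k = 0…6: 1, 11, 110, 990, 7920, 55440, 332640.
c_6 = Σ_k C(6,k)·g_1(k)·h(6−k) = 1·1·332640 + 6·6·55440 + 15·30·7920 + 20·120·990 + 15·360·110 + 6·720·11 + 1·720·1 = 332640 + 1995840 + 3564000 + 2376000 + 594000 + 47520 + 720 = 8910720.

8910720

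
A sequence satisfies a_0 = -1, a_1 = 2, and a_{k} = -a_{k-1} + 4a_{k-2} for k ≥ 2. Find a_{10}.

The ordinary generating function has denominator 1 + t - 4t^2.
Iterating the recurrence: a_0,…,a_{10} = -1, 2, -6, 14, -38, 94, -246, 622, -1606, 4094, -10518.

-10518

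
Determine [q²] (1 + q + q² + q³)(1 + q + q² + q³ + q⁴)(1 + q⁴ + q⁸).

3

(1 + q + q² + q³) has coefficients 1,1,1 for degrees 0…2.
(1 + q + q² + q³ + q⁴) has coefficients 1,1,1 for degrees 0…2.
Finally multiplying by (1 + q⁴ + q⁸), the product of all factors after the first has coefficients 1,1,1 for degrees 0…2.
[q²] = 1·1 + 1·1 + 1·1 = 3.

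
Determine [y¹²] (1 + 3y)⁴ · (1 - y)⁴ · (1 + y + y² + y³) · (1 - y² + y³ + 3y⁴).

387

(1 + 3y)⁴ has coefficients 1,12,54,108,81 for degrees 0…4.
(1 - y)⁴ has coefficients 1,-4,6,-4,1,0,0,0,0,0,0,0,0 for degrees 0…12.
Multiplying by (1 + y + y² + y³) gives running coefficients 1,-3,3,-1,-1,3,-3,1,0,0,0,0,0 for degrees 0…12.
Finally multiplying by (1 - y² + y³ + 3y⁴), the product of all factors after the first has coefficients 1,-3,2,3,-4,-2,6,-6,3,5,-8,3,0 for degrees 0…12.
[y¹²] = 1·0 + 12·3 + 54·(-8) + 108·5 + 81·3 = 387.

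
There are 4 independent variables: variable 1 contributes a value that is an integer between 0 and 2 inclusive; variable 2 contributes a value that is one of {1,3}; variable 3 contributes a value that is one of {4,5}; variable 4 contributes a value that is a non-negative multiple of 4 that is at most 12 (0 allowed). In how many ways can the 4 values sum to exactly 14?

3

The generating function for the choices is (1 + q + q^2)·(q + q^3)·(q^4 + q^5)·(1 + q^4 + q^8 + q^12); the count is [q^14].
(1 + q + q^2) has coefficients 1,1,1 for degrees 0…2.
(q + q^3) has coefficients 0,1,0,1,0,0,0,0,0,0,0,0,0,0,0 for degrees 0…14.
Multiplying by (q^4 + q^5) gives running coefficients 0,0,0,0,0,1,1,1,1,0,0,0,0,0,0 for degrees 0…14.
Finally multiplying by (1 + q^4 + q^8 + q^12), the product of all factors after the first has coefficients 0,0,0,0,0,1,1,1,1,1,1,1,1,1,1 for degrees 0…14.
[q^14] = 1·1 + 1·1 + 1·1 = 3.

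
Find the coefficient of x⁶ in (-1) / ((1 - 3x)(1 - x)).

-1093

Partial fractions give a closed form: a_n = (-3/2)·3^n + (1/2)·1^n.
At n = 6: a_6 = -1093.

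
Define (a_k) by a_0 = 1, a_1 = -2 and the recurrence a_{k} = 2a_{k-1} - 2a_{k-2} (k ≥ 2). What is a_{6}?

The ordinary generating function has denominator 1 - 2z + 2z^2.
Iterating the recurrence: a_0,…,a_{6} = 1, -2, -6, -8, -4, 8, 24.

24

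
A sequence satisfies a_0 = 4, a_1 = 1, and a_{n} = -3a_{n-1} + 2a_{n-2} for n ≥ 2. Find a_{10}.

99257

The ordinary generating function has denominator 1 + 3y - 2y^2.
Iterating the recurrence: a_0,…,a_{10} = 4, 1, 5, -13, 49, -173, 617, -2197, 7825, -27869, 99257.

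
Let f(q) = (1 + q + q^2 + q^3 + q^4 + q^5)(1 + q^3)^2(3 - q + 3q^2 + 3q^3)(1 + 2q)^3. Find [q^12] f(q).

(1 + q + q^2 + q^3 + q^4 + q^5) has coefficients 1,1,1,1,1,1 for degrees 0…5.
(1 + q^3)^2 has coefficients 1,0,0,2,0,0,1,0,0,0,0,0,0 for degrees 0…12.
Multiplying by (3 - q + 3q^2 + 3q^3) gives running coefficients 3,-1,3,9,-2,6,9,-1,3,3,0,0,0 for degrees 0…12.
Finally multiplying by (1 + 2q)^3, the product of all factors after the first has coefficients 3,17,33,39,80,126,93,109,153,81,46,60,24 for degrees 0…12.
[q^12] = 1·24 + 1·60 + 1·46 + 1·81 + 1·153 + 1·109 = 473.

473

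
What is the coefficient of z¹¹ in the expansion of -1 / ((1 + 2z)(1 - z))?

1365

Partial fractions give a closed form: a_n = (-2/3)·(-2)^n + (-1/3)·1^n.
At n = 11: a_11 = 1365.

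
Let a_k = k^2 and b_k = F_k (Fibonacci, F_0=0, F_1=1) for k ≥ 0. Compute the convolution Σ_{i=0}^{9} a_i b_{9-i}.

485

The convolution is the t^9 coefficient of A(t)B(t).
Σ = 0·34 + 1·21 + 4·13 + 9·8 + 16·5 + 25·3 + 36·2 + 49·1 + 64·1 + 81·0 = 485.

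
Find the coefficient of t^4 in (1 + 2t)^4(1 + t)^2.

104

(1 + 2t)^4 has coefficients 1,8,24,32,16 for degrees 0…4.
(1 + t)^2 has coefficients 1,2,1,0,0 for degrees 0…4.
[t^4] = 1·0 + 8·0 + 24·1 + 32·2 + 16·1 = 104.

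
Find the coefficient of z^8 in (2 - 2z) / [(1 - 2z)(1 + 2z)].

The denominator gives the recurrence a_n = 4a_(n−2) for n ≥ 2; the numerator fixes a_0 = 2, a_1 = -2.
Iterating: 2, -2, 8, -8, 32, -32, 128, -128, 512, so a_8 = 512.

512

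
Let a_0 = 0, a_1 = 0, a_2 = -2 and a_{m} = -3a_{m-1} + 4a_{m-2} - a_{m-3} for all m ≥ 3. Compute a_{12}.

The ordinary generating function has denominator 1 + 3q - 4q^2 + q^3.
Iterating the recurrence: a_0,…,a_{12} = 0, 0, -2, 6, -26, 104, -422, 1708, -6916, 28002, -113378, 459058, -1858688.

-1858688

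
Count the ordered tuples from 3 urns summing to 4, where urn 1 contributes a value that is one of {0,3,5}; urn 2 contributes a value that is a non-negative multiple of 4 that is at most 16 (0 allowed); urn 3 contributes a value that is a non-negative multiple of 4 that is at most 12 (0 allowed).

2

The generating function for the choices is (1 + t^3 + t^5)·(1 + t^4 + t^8 + t^12 + t^16)·(1 + t^4 + t^8 + t^12); the count is [t^4].
(1 + t^3 + t^5) has coefficients 1,0,0,1,0 for degrees 0…4.
(1 + t^4 + t^8 + t^12 + t^16) has coefficients 1,0,0,0,1 for degrees 0…4.
Finally multiplying by (1 + t^4 + t^8 + t^12), the product of all factors after the first has coefficients 1,0,0,0,2 for degrees 0…4.
[t^4] = 1·2 + 1·0 = 2.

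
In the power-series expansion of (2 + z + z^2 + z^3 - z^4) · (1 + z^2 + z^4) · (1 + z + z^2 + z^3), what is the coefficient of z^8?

2

(2 + z + z^2 + z^3 - z^4) has coefficients 2,1,1,1,-1 for degrees 0…4.
(1 + z^2 + z^4) has coefficients 1,0,1,0,1,0,0,0,0 for degrees 0…8.
Finally multiplying by (1 + z + z^2 + z^3), the product of all factors after the first has coefficients 1,1,2,2,2,2,1,1,0 for degrees 0…8.
[z^8] = 2·0 + 1·1 + 1·1 + 1·2 − 1·2 = 2.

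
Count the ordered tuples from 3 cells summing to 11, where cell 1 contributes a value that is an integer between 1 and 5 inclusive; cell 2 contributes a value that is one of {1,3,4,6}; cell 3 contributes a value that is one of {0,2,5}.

6

The generating function for the choices is (x + x² + x³ + x⁴ + x⁵)·(x + x³ + x⁴ + x⁶)·(1 + x² + x⁵); the count is [x¹¹].
(x + x² + x³ + x⁴ + x⁵) has coefficients 0,1,1,1,1,1 for degrees 0…5.
(x + x³ + x⁴ + x⁶) has coefficients 0,1,0,1,1,0,1,0,0,0,0,0 for degrees 0…11.
Finally multiplying by (1 + x² + x⁵), the product of all factors after the first has coefficients 0,1,0,2,1,1,3,0,2,1,0,1 for degrees 0…11.
[x¹¹] = 1·0 + 1·1 + 1·2 + 1·0 + 1·3 = 6.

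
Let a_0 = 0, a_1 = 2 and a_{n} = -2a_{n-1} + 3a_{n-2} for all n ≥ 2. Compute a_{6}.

-364

The ordinary generating function has denominator 1 + 2q - 3q^2.
Iterating the recurrence: a_0,…,a_{6} = 0, 2, -4, 14, -40, 122, -364.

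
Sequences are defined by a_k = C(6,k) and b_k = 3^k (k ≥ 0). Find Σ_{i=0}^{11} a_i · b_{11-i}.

995328

This is [x^11] in the product of the two ordinary generating functions.
Σ = 1·177147 + 6·59049 + 15·19683 + 20·6561 + 15·2187 + 6·729 + 1·243 + 0·81 + 0·27 + 0·9 + 0·3 + 0·1 = 995328.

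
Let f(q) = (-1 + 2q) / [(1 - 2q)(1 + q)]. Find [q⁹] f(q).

1

Partial fractions give a closed form: a_n = (-1)·(-1)^n.
At n = 9: a_9 = 1.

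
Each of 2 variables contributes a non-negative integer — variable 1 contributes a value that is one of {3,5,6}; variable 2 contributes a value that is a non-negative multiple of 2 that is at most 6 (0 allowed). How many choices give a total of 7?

2

The generating function for the choices is (t³ + t⁵ + t⁶)·(1 + t² + t⁴ + t⁶); the count is [t⁷].
(t³ + t⁵ + t⁶) has coefficients 0,0,0,1,0,1,1 for degrees 0…6.
(1 + t² + t⁴ + t⁶) has coefficients 1,0,1,0,1,0,1,0 for degrees 0…7.
[t⁷] = 1·1 + 1·1 + 1·0 = 2.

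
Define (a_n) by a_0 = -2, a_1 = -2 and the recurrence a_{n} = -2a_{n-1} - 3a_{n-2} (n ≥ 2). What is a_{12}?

-2498

The ordinary generating function has denominator 1 + 2t + 3t^2.
Iterating the recurrence: a_0,…,a_{12} = -2, -2, 10, -14, -2, 46, -86, 34, 190, -482, 394, 658, -2498.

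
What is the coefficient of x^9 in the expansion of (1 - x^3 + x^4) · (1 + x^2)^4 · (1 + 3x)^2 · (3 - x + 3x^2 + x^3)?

-26

(1 - x^3 + x^4) has coefficients 1,0,0,-1,1 for degrees 0…4.
(1 + x^2)^4 has coefficients 1,0,4,0,6,0,4,0,1,0 for degrees 0…9.
Multiplying by (1 + 3x)^2 gives running coefficients 1,6,13,24,42,36,58,24,37,6 for degrees 0…9.
Finally multiplying by (3 - x + 3x^2 + x^3), the product of all factors after the first has coefficients 3,17,36,78,147,151,288,164,297,111 for degrees 0…9.
[x^9] = 1·111 − 1·288 + 1·151 = -26.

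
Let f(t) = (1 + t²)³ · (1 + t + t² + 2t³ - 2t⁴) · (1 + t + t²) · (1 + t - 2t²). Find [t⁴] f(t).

11

(1 + t²)³ has coefficients 1,0,3,0,3 for degrees 0…4.
(1 + t + t² + 2t³ - 2t⁴) has coefficients 1,1,1,2,-2 for degrees 0…4.
Multiplying by (1 + t + t²) gives running coefficients 1,2,3,4,1 for degrees 0…4.
Finally multiplying by (1 + t - 2t²), the product of all factors after the first has coefficients 1,3,3,3,-1 for degrees 0…4.
[t⁴] = 1·(-1) + 3·3 + 3·1 = 11.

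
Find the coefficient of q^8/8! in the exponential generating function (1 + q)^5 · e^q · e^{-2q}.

-1159

The EGF product rule gives c_8 = Σ_{k_1+k_2+k_3=8} C(8; k_1,k_2,k_3) · ∏ g_i(k_i), where (1+q)^5 gives the falling factorial (5)_k; e^q gives (1)^k; e^{-2q} gives (-2)^k.
g_1(k) for k = 0…8: 1, 5, 20, 60, 120, 120, 0, 0, 0.
g_2(k) for k = 0…8: 1, 1, 1, 1, 1, 1, 1, 1, 1.
g_3(k) for k = 0…8: 1, -2, 4, -8, 16, -32, 64, -128, 256.
First combine the last two factors: h(k) = Σ_j C(k,j)·g_2(j)·g_3(k−j) for k = 0…8: 1, -1, 1, -1, 1, -1, 1, -1, 1.
c_8 = Σ_k C(8,k)·g_1(k)·h(8−k) = 1·1·1 + 8·5·(-1) + 28·20·1 + 56·60·(-1) + 70·120·1 + 56·120·(-1) = 1 − 40 + 560 − 3360 + 8400 − 6720 = -1159.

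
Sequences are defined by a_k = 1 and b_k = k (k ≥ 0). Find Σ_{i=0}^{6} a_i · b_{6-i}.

The convolution is the x^6 coefficient of A(x)B(x).
Σ = 1·6 + 1·5 + 1·4 + 1·3 + 1·2 + 1·1 + 1·0 = 21.

21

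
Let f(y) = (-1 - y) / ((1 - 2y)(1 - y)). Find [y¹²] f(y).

Partial fractions give a closed form: a_n = (-3)·2^n + (2)·1^n.
At n = 12: a_12 = -12286.

-12286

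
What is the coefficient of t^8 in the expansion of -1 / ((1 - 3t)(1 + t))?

Partial fractions give a closed form: a_n = (-3/4)·3^n + (-1/4)·(-1)^n.
At n = 8: a_8 = -4921.

-4921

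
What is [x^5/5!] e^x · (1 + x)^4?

The EGF product rule gives c_5 = Σ_{k_1+k_2=5} C(5; k_1,k_2) · ∏ g_i(k_i), where e^x gives (1)^k; (1+x)^4 gives the falling factorial (4)_k.
g_1(k) for k = 0…5: 1, 1, 1, 1, 1, 1.
g_2(k) for k = 0…5: 1, 4, 12, 24, 24, 0.
c_5 = Σ_k C(5,k)·g_1(k)·g_2(5−k) = 5·1·24 + 10·1·24 + 10·1·12 + 5·1·4 + 1·1·1 = 120 + 240 + 120 + 20 + 1 = 501.

501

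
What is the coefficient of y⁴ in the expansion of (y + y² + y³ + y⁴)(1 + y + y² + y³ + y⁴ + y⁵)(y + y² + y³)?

(y + y² + y³ + y⁴) has coefficients 0,1,1,1,1 for degrees 0…4.
(1 + y + y² + y³ + y⁴ + y⁵) has coefficients 1,1,1,1,1 for degrees 0…4.
Finally multiplying by (y + y² + y³), the product of all factors after the first has coefficients 0,1,2,3,3 for degrees 0…4.
[y⁴] = 1·3 + 1·2 + 1·1 + 1·0 = 6.

6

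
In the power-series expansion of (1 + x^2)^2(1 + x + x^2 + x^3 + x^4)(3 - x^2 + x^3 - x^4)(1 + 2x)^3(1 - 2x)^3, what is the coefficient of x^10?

(1 + x^2)^2 has coefficients 1,0,2,0,1 for degrees 0…4.
(1 + x + x^2 + x^3 + x^4) has coefficients 1,1,1,1,1,0,0,0,0,0,0 for degrees 0…10.
Multiplying by (3 - x^2 + x^3 - x^4) gives running coefficients 3,3,2,3,2,-1,-1,0,-1,0,0 for degrees 0…10.
Multiplying by (1 + 2x)^3 gives running coefficients 3,21,56,75,68,63,41,-2,-21,-14,-12 for degrees 0…10.
Finally multiplying by (1 - 2x)^3, the product of all factors after the first has coefficients 3,3,-34,-33,122,107,-121,-36,-21,-240,-164 for degrees 0…10.
[x^10] = 1·(-164) + 2·(-21) + 1·(-121) = -327.

-327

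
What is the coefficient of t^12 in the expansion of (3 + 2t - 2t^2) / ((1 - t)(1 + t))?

The denominator gives the recurrence a_n = a_(n−2) for n ≥ 3; the numerator fixes a_0 = 3, a_1 = 2, a_2 = 1.
Iterating: 3, 2, 1, 2, 1, 2, 1, 2, 1, 2, 1, 2, 1, so a_12 = 1.

1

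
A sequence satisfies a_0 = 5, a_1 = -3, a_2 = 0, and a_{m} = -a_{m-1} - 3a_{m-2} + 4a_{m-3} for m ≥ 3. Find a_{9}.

The ordinary generating function has denominator 1 + t + 3t^2 - 4t^3.
Iterating the recurrence: a_0,…,a_{9} = 5, -3, 0, 29, -41, -46, 285, -311, -728, 2801.

2801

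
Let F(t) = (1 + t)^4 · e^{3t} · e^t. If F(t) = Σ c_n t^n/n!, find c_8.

The EGF product rule gives c_8 = Σ_{k_1+k_2+k_3=8} C(8; k_1,k_2,k_3) · ∏ g_i(k_i), where (1+t)^4 gives the falling factorial (4)_k; e^{3t} gives (3)^k; e^t gives (1)^k.
g_1(k) for k = 0…8: 1, 4, 12, 24, 24, 0, 0, 0, 0.
g_2(k) for k = 0…8: 1, 3, 9, 27, 81, 243, 729, 2187, 6561.
g_3(k) for k = 0…8: 1, 1, 1, 1, 1, 1, 1, 1, 1.
First combine the last two factors: h(k) = Σ_j C(k,j)·g_2(j)·g_3(k−j) for k = 0…8: 1, 4, 16, 64, 256, 1024, 4096, 16384, 65536.
c_8 = Σ_k C(8,k)·g_1(k)·h(8−k) = 1·1·65536 + 8·4·16384 + 28·12·4096 + 56·24·1024 + 70·24·256 = 65536 + 524288 + 1376256 + 1376256 + 430080 = 3772416.

3772416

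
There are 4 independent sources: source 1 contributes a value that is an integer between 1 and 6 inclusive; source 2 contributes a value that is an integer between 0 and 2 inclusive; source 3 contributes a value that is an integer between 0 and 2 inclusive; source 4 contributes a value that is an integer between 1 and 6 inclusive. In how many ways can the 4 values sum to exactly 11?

The generating function for the choices is (t + t² + t³ + t⁴ + t⁵ + t⁶)·(1 + t + t²)·(1 + t + t²)·(t + t² + t³ + t⁴ + t⁵ + t⁶); the count is [t¹¹].
(t + t² + t³ + t⁴ + t⁵ + t⁶) has coefficients 0,1,1,1,1,1,1 for degrees 0…6.
(1 + t + t²) has coefficients 1,1,1,0,0,0,0,0,0,0,0,0 for degrees 0…11.
Multiplying by (1 + t + t²) gives running coefficients 1,2,3,2,1,0,0,0,0,0,0,0 for degrees 0…11.
Finally multiplying by (t + t² + t³ + t⁴ + t⁵ + t⁶), the product of all factors after the first has coefficients 0,1,3,6,8,9,9,8,6,3,1,0 for degrees 0…11.
[t¹¹] = 1·1 + 1·3 + 1·6 + 1·8 + 1·9 + 1·9 = 36.

36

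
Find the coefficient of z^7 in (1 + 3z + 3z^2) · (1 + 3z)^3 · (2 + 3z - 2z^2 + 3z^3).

(1 + 3z + 3z^2) has coefficients 1,3,3 for degrees 0…2.
(1 + 3z)^3 has coefficients 1,9,27,27,0,0,0,0 for degrees 0…7.
Finally multiplying by (2 + 3z - 2z^2 + 3z^3), the product of all factors after the first has coefficients 2,21,79,120,54,27,81,0 for degrees 0…7.
[z^7] = 1·0 + 3·81 + 3·27 = 324.

324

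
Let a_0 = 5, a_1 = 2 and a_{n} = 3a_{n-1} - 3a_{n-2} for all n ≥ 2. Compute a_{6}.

-135

The ordinary generating function has denominator 1 - 3q + 3q^2.
Iterating the recurrence: a_0,…,a_{6} = 5, 2, -9, -33, -72, -117, -135.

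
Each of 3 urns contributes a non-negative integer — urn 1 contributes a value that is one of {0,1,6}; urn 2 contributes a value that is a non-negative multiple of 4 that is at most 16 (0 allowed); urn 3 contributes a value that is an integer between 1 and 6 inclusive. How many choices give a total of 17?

4

The generating function for the choices is (1 + q + q⁶)·(1 + q⁴ + q⁸ + q¹² + q¹⁶)·(q + q² + q³ + q⁴ + q⁵ + q⁶); the count is [q¹⁷].
(1 + q + q⁶) has coefficients 1,1,0,0,0,0,1 for degrees 0…6.
(1 + q⁴ + q⁸ + q¹² + q¹⁶) has coefficients 1,0,0,0,1,0,0,0,1,0,0,0,1,0,0,0,1,0 for degrees 0…17.
Finally multiplying by (q + q² + q³ + q⁴ + q⁵ + q⁶), the product of all factors after the first has coefficients 0,1,1,1,1,2,2,1,1,2,2,1,1,2,2,1,1,2 for degrees 0…17.
[q¹⁷] = 1·2 + 1·1 + 1·1 = 4.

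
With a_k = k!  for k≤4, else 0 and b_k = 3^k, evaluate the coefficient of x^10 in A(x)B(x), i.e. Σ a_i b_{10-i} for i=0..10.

122472

Write out a_i and b_{10-i} for i = 0,…,10 and sum the products.
Σ = 1·59049 + 1·19683 + 2·6561 + 6·2187 + 24·729 + 0·243 + 0·81 + 0·27 + 0·9 + 0·3 + 0·1 = 122472.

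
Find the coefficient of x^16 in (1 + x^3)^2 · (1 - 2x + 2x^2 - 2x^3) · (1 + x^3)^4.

-12

(1 + x^3)^2 has coefficients 1,0,0,2,0,0,1 for degrees 0…6.
(1 - 2x + 2x^2 - 2x^3) has coefficients 1,-2,2,-2,0,0,0,0,0,0,0,0,0,0,0,0,0 for degrees 0…16.
Finally multiplying by (1 + x^3)^4, the product of all factors after the first has coefficients 1,-2,2,2,-8,8,-2,-12,12,-8,-8,8,-7,-2,2,-2,0 for degrees 0…16.
[x^16] = 1·0 + 2·(-2) + 1·(-8) = -12.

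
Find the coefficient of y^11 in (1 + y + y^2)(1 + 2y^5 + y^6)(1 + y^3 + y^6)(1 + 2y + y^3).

13

(1 + y + y^2) has coefficients 1,1,1 for degrees 0…2.
(1 + 2y^5 + y^6) has coefficients 1,0,0,0,0,2,1,0,0,0,0,0 for degrees 0…11.
Multiplying by (1 + y^3 + y^6) gives running coefficients 1,0,0,1,0,2,2,0,2,1,0,2 for degrees 0…11.
Finally multiplying by (1 + 2y + y^3), the product of all factors after the first has coefficients 1,2,0,2,2,2,7,4,4,7,2,4 for degrees 0…11.
[y^11] = 1·4 + 1·2 + 1·7 = 13.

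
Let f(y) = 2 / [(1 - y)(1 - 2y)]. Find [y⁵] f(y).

Partial fractions give a closed form: a_n = (-2)·1^n + (4)·2^n.
At n = 5: a_5 = 126.

126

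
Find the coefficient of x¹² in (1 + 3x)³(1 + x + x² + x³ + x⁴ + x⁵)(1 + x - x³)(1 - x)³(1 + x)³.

(1 + 3x)³ has coefficients 1,9,27,27 for degrees 0…3.
(1 + x + x² + x³ + x⁴ + x⁵) has coefficients 1,1,1,1,1,1,0,0,0,0,0,0,0 for degrees 0…12.
Multiplying by (1 + x - x³) gives running coefficients 1,2,2,1,1,1,0,-1,-1,0,0,0,0 for degrees 0…12.
Multiplying by (1 - x)³ gives running coefficients 1,-1,-1,0,2,-1,-1,1,1,0,-2,1,0 for degrees 0…12.
Finally multiplying by (1 + x)³, the product of all factors after the first has coefficients 1,2,-1,-5,-2,4,2,-3,0,5,2,-4,-3 for degrees 0…12.
[x¹²] = 1·(-3) + 9·(-4) + 27·2 + 27·5 = 150.

150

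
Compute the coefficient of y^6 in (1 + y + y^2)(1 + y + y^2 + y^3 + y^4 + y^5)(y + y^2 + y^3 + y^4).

(1 + y + y^2) has coefficients 1,1,1 for degrees 0…2.
(1 + y + y^2 + y^3 + y^4 + y^5) has coefficients 1,1,1,1,1,1,0 for degrees 0…6.
Finally multiplying by (y + y^2 + y^3 + y^4), the product of all factors after the first has coefficients 0,1,2,3,4,4,4 for degrees 0…6.
[y^6] = 1·4 + 1·4 + 1·4 = 12.

12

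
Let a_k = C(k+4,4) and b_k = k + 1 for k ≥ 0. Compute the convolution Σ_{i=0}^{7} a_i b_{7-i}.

1716

This is [x^7] in the product of the two ordinary generating functions.
Σ = 1·8 + 5·7 + 15·6 + 35·5 + 70·4 + 126·3 + 210·2 + 330·1 = 1716.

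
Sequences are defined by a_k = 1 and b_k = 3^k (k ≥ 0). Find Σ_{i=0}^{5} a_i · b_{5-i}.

This is [x^5] in the product of the two ordinary generating functions.
Σ = 1·243 + 1·81 + 1·27 + 1·9 + 1·3 + 1·1 = 364.

364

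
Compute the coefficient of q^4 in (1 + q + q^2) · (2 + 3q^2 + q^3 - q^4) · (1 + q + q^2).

(1 + q + q^2) has coefficients 1,1,1 for degrees 0…2.
(2 + 3q^2 + q^3 - q^4) has coefficients 2,0,3,1,-1 for degrees 0…4.
Finally multiplying by (1 + q + q^2), the product of all factors after the first has coefficients 2,2,5,4,3 for degrees 0…4.
[q^4] = 1·3 + 1·4 + 1·5 = 12.

12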